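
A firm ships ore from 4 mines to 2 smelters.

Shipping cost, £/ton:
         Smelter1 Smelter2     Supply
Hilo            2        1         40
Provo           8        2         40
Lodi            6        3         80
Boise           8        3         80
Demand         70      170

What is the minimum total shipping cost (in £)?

730

An optimal shipping plan:
  Hilo to Smelter1: 40 tons
  Provo to Smelter2: 40 tons
  Lodi to Smelter1: 30 tons
  Lodi to Smelter2: 50 tons
  Boise to Smelter2: 80 tons
Total cost = £730.
(Supply check: Hilo ships 40; Provo ships 40; Lodi ships 80; Boise ships 80.)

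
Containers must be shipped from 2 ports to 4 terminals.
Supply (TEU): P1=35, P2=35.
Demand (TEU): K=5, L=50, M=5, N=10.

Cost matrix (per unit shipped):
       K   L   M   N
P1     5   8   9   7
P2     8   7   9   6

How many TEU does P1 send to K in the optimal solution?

Solving gives:
  P1 to K: 5 × 5 = 25
  P1 to L: 15 × 8 = 120
  P1 to M: 5 × 9 = 45
  P1 to N: 10 × 7 = 70
  P2 to L: 35 × 7 = 245
Total cost = 505.
So P1→K carries 5 TEU.

5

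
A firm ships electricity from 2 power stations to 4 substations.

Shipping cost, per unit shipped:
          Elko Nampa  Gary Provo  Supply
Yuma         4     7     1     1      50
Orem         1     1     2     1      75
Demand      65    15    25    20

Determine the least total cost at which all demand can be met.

140

One minimum-cost allocation:
  Yuma to Elko: 5 × 4 = 20
  Yuma to Gary: 25 × 1 = 25
  Yuma to Provo: 20 × 1 = 20
  Orem to Elko: 60 × 1 = 60
  Orem to Nampa: 15 × 1 = 15
Total = 20 + 25 + 20 + 60 + 15 = 140.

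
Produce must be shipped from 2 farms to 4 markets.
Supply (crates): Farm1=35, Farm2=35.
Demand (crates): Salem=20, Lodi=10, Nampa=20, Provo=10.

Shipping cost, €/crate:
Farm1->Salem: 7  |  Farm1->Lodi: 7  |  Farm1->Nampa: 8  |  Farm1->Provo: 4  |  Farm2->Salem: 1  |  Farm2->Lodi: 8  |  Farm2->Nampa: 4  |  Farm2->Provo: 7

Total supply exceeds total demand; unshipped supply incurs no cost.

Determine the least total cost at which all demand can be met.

A cheapest plan:
  Farm1 to Lodi: 10 × €7 = €70
  Farm1 to Nampa: 5 × €8 = €40
  Farm1 to Provo: 10 × €4 = €40
  Farm2 to Salem: 20 × €1 = €20
  Farm2 to Nampa: 15 × €4 = €60
Total = 70 + 40 + 40 + 20 + 60 = €230.

230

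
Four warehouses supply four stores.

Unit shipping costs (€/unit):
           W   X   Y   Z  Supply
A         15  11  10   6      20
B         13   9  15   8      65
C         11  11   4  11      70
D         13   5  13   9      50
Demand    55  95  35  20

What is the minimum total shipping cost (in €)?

1560

An optimal shipping plan:
  A–Z: 20 units
  B–W: 20 units
  B–X: 45 units
  C–W: 35 units
  C–Y: 35 units
  D–X: 50 units
Total cost = €1560.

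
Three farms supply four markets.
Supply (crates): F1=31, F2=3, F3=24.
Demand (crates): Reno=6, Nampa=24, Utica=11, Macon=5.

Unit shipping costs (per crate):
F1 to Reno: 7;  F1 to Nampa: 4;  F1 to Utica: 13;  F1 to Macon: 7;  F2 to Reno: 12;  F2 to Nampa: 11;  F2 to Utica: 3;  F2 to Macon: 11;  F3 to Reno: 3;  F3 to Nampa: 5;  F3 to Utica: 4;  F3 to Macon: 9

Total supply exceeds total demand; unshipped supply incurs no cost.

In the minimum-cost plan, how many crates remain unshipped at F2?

An optimal plan:
  F1 to Nampa: 24 × 4 = 96
  F1 to Macon: 5 × 7 = 35
  F2 to Utica: 3 × 3 = 9
  F3 to Reno: 6 × 3 = 18
  F3 to Utica: 8 × 4 = 32
Total cost = 190.
F2 ships 3 of its 3, leaving 0.

0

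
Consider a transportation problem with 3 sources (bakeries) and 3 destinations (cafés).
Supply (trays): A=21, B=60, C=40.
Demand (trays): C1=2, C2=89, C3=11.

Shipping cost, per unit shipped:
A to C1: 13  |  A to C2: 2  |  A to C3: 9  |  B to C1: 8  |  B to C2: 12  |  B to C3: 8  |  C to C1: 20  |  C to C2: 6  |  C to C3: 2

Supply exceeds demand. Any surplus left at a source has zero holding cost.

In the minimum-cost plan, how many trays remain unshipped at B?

An optimal plan:
  A->C2: 21 × 2 = 42
  B->C1: 2 × 8 = 16
  B->C2: 39 × 12 = 468
  C->C2: 29 × 6 = 174
  C->C3: 11 × 2 = 22
Total cost = 722.
B ships 41 of its 60, leaving 19.

19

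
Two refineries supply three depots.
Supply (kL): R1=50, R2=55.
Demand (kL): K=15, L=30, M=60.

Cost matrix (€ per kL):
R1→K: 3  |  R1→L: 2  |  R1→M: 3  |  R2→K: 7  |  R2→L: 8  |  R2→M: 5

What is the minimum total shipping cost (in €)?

An optimal shipping plan:
  R1–K: 15 × €3 = €45
  R1–L: 30 × €2 = €60
  R1–M: 5 × €3 = €15
  R2–M: 55 × €5 = €275
Total = 45 + 60 + 15 + 275 = €395.

395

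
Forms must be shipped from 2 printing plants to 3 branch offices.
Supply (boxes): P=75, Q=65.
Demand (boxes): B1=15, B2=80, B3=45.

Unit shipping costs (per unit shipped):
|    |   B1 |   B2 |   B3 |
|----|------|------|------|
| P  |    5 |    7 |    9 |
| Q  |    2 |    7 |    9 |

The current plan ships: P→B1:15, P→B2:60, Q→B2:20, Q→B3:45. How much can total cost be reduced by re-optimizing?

Current plan cost = 15·5 + 60·7 + 20·7 + 45·9 = 1040.
Optimal plan:
  P–B2: 30 × 7 = 210
  P–B3: 45 × 9 = 405
  Q–B1: 15 × 2 = 30
  Q–B2: 50 × 7 = 350
Optimal cost = 995.
Saving = 1040 − 995 = 45.

45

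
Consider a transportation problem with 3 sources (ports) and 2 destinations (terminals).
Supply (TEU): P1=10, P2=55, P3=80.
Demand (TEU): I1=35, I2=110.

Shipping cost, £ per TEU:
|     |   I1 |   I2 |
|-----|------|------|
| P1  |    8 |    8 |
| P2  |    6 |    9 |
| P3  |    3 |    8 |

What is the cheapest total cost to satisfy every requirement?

An optimal shipping plan:
  P1→I2: 10 × £8 = £80
  P2→I2: 55 × £9 = £495
  P3→I1: 35 × £3 = £105
  P3→I2: 45 × £8 = £360
Total = 80 + 495 + 105 + 360 = £1040.
(Supply check: P1 ships 10; P2 ships 55; P3 ships 80.)

1040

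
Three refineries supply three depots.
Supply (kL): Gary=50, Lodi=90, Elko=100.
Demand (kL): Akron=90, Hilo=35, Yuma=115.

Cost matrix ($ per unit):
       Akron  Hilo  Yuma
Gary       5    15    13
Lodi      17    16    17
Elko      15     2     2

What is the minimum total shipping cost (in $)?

One minimum-cost allocation:
  Gary->Akron: 50 kL
  Lodi->Akron: 40 kL
  Lodi->Hilo: 35 kL
  Lodi->Yuma: 15 kL
  Elko->Yuma: 100 kL
Total cost = $1945.

1945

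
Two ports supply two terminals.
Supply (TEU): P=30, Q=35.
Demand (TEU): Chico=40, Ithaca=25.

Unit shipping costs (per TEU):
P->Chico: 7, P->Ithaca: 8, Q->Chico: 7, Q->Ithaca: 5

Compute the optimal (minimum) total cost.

405

Optimal allocation:
  P→Chico: 30 × 7 = 210
  Q→Chico: 10 × 7 = 70
  Q→Ithaca: 25 × 5 = 125
Total = 210 + 70 + 125 = 405.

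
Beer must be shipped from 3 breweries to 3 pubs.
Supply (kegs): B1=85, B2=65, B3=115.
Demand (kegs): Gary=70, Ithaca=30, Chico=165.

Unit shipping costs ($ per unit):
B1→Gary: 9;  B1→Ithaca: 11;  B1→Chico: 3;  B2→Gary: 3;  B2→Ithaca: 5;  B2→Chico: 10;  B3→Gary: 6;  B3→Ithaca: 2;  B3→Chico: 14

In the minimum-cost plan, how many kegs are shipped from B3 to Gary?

Solving gives:
  B1→Chico: 85 × $3 = $255
  B2→Chico: 65 × $10 = $650
  B3→Gary: 70 × $6 = $420
  B3→Ithaca: 30 × $2 = $60
  B3→Chico: 15 × $14 = $210
Total cost = $1595.
So B3→Gary carries 70 kegs.

70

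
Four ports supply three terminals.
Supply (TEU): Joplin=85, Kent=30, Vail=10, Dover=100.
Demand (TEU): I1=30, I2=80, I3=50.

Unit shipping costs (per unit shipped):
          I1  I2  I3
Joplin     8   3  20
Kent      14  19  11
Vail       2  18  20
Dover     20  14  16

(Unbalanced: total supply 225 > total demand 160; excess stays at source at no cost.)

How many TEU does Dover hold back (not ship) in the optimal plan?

Minimum-cost shipments:
  Joplin→I1: 5 TEU
  Joplin→I2: 80 TEU
  Kent→I1: 15 TEU
  Kent→I3: 15 TEU
  Vail→I1: 10 TEU
  Dover→I3: 35 TEU
Total cost = 1235.
Dover ships 35 of its 100, leaving 65.

65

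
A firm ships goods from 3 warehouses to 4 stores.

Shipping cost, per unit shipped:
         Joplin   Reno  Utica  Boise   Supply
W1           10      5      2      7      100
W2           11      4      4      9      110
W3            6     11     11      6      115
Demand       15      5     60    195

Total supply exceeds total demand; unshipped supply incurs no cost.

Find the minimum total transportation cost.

1605

Optimal allocation:
  W1 to Utica: 60 × 2 = 120
  W1 to Boise: 40 × 7 = 280
  W2 to Reno: 5 × 4 = 20
  W2 to Boise: 55 × 9 = 495
  W3 to Joplin: 15 × 6 = 90
  W3 to Boise: 100 × 6 = 600
Total = 120 + 280 + 20 + 495 + 90 + 600 = 1605.
(Supply check: W1 ships 100; W2 ships 60; W3 ships 115.)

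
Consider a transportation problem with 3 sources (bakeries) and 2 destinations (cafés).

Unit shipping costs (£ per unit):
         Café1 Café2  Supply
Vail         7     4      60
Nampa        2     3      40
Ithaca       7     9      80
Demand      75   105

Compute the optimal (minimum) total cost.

Optimal allocation:
  Vail->Café2: 60 × £4 = £240
  Nampa->Café2: 40 × £3 = £120
  Ithaca->Café1: 75 × £7 = £525
  Ithaca->Café2: 5 × £9 = £45
Total = 240 + 120 + 525 + 45 = £930.
(Supply check: Vail ships 60; Nampa ships 40; Ithaca ships 80.)

930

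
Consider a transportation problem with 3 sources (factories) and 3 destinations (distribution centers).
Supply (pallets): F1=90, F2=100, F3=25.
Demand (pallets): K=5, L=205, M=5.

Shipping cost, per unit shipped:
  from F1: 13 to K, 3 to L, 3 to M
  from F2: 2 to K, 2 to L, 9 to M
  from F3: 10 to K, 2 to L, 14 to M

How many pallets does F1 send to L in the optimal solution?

Optimal shipments:
  F1 to L: 85 × 3 = 255
  F1 to M: 5 × 3 = 15
  F2 to K: 5 × 2 = 10
  F2 to L: 95 × 2 = 190
  F3 to L: 25 × 2 = 50
Total cost = 520.
So F1→L carries 85 pallets.

85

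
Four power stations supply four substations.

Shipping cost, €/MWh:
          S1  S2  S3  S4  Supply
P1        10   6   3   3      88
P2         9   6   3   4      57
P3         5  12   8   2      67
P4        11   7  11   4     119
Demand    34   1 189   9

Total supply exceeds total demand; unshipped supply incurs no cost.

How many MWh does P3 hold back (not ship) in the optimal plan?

Minimum-cost shipments:
  P1–S3: 88 MWh
  P2–S3: 57 MWh
  P3–S1: 34 MWh
  P3–S3: 33 MWh
  P4–S2: 1 MWh
  P4–S3: 11 MWh
  P4–S4: 9 MWh
Total cost = €1033.
P3 ships 67 of its 67, leaving 0.

0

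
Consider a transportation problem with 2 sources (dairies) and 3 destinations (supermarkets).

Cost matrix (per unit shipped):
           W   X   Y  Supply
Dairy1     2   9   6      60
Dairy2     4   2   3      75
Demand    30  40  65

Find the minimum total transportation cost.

One minimum-cost allocation:
  Dairy1→W: 30 × 2 = 60
  Dairy1→Y: 30 × 6 = 180
  Dairy2→X: 40 × 2 = 80
  Dairy2→Y: 35 × 3 = 105
Total = 60 + 180 + 80 + 105 = 425.
(Supply check: Dairy1 ships 60; Dairy2 ships 75.)

425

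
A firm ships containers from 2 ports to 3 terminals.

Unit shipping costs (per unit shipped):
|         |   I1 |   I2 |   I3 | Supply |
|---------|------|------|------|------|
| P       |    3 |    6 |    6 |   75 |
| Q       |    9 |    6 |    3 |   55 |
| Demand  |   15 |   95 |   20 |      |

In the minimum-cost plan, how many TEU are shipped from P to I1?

15

Solving gives:
  P→I1: 15 TEU
  P→I2: 60 TEU
  Q→I2: 35 TEU
  Q→I3: 20 TEU
Total cost = 675.
So P→I1 carries 15 TEU.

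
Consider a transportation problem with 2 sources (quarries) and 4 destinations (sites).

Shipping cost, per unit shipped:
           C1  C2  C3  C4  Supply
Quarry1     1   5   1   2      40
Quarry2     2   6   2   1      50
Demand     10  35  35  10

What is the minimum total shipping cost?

Optimal allocation:
  Quarry1 to C1: 10 × 1 = 10
  Quarry1 to C2: 30 × 5 = 150
  Quarry2 to C2: 5 × 6 = 30
  Quarry2 to C3: 35 × 2 = 70
  Quarry2 to C4: 10 × 1 = 10
Total = 10 + 150 + 30 + 70 + 10 = 270.

270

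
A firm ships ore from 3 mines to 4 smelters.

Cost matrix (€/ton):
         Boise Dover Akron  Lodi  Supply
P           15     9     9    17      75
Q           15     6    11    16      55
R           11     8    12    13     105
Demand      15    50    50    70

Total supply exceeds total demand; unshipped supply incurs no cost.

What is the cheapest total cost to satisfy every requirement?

An optimal shipping plan:
  P→Akron: 50 × €9 = €450
  Q→Dover: 50 × €6 = €300
  R→Boise: 15 × €11 = €165
  R→Lodi: 70 × €13 = €910
Total = 450 + 300 + 165 + 910 = €1825.

1825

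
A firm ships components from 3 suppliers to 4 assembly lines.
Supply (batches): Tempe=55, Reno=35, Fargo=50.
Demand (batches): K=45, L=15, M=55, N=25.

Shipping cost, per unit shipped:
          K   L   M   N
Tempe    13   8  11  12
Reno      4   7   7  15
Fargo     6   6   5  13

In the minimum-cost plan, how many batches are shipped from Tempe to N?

25

Solving gives:
  Tempe→L: 15 × 8 = 120
  Tempe→M: 15 × 11 = 165
  Tempe→N: 25 × 12 = 300
  Reno→K: 35 × 4 = 140
  Fargo→K: 10 × 6 = 60
  Fargo→M: 40 × 5 = 200
Total cost = 985.
So Tempe→N carries 25 batches.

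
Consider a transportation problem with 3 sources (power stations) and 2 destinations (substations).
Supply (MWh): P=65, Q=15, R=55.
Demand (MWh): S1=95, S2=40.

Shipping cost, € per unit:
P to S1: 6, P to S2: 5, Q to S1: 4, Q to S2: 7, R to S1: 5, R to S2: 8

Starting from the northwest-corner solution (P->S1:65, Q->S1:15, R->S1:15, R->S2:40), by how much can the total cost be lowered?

160

Current plan cost = 65·6 + 15·4 + 15·5 + 40·8 = €845.
Optimal plan:
  P–S1: 25 × €6 = €150
  P–S2: 40 × €5 = €200
  Q–S1: 15 × €4 = €60
  R–S1: 55 × €5 = €275
Optimal cost = €685.
Saving = 845 − 685 = €160.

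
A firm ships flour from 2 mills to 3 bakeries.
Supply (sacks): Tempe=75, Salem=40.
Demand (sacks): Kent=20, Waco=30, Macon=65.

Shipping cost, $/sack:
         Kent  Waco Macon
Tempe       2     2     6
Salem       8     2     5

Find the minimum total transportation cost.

An optimal shipping plan:
  Tempe to Kent: 20 × $2 = $40
  Tempe to Waco: 30 × $2 = $60
  Tempe to Macon: 25 × $6 = $150
  Salem to Macon: 40 × $5 = $200
Total = 40 + 60 + 150 + 200 = $450.
(Supply check: Tempe ships 75; Salem ships 40.)

450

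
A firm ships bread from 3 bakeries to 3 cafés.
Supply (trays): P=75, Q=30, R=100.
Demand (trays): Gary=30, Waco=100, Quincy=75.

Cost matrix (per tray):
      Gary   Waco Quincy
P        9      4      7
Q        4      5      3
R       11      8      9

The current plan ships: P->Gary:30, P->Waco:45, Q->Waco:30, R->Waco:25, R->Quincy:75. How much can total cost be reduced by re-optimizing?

180

Current plan cost = 30·9 + 45·4 + 30·5 + 25·8 + 75·9 = 1475.
Optimal plan:
  P→Waco: 75 trays
  Q→Gary: 30 trays
  R→Waco: 25 trays
  R→Quincy: 75 trays
Optimal cost = 1295.
Saving = 1475 − 1295 = 180.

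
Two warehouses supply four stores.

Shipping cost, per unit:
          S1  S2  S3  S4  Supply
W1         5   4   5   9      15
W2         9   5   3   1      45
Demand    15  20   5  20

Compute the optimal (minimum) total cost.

An optimal shipping plan:
  W1→S1: 15 × 5 = 75
  W2→S2: 20 × 5 = 100
  W2→S3: 5 × 3 = 15
  W2→S4: 20 × 1 = 20
Total = 75 + 100 + 15 + 20 = 210.

210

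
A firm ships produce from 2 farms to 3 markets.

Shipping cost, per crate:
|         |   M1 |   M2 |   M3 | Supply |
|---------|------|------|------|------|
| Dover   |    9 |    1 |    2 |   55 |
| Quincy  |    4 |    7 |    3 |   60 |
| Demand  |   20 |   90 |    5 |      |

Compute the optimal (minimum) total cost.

One minimum-cost allocation:
  Dover->M2: 55 × 1 = 55
  Quincy->M1: 20 × 4 = 80
  Quincy->M2: 35 × 7 = 245
  Quincy->M3: 5 × 3 = 15
Total = 55 + 80 + 245 + 15 = 395.

395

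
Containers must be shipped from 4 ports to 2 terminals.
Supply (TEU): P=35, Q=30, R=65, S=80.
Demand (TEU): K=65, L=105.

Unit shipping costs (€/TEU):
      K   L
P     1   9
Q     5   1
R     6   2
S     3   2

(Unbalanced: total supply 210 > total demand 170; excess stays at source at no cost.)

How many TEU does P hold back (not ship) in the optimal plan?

0

Minimum-cost shipments:
  P–K: 35 × €1 = €35
  Q–L: 30 × €1 = €30
  R–L: 65 × €2 = €130
  S–K: 30 × €3 = €90
  S–L: 10 × €2 = €20
Total cost = €305.
P ships 35 of its 35, leaving 0.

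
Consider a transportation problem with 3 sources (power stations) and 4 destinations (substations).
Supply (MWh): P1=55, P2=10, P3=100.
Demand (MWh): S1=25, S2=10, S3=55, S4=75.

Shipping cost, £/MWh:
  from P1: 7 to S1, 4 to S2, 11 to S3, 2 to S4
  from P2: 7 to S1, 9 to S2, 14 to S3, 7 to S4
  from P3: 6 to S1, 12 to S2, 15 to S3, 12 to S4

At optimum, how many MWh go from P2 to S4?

10

Optimal shipments:
  P1–S4: 55 × £2 = £110
  P2–S4: 10 × £7 = £70
  P3–S1: 25 × £6 = £150
  P3–S2: 10 × £12 = £120
  P3–S3: 55 × £15 = £825
  P3–S4: 10 × £12 = £120
Total cost = £1395.
So P2→S4 carries 10 MWh.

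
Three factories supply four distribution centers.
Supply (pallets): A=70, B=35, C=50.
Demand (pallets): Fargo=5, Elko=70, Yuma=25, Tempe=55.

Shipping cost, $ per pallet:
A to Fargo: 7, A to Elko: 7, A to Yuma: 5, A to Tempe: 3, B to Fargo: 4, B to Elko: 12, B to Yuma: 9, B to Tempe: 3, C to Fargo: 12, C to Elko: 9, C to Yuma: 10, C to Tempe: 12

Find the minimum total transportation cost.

One minimum-cost allocation:
  A->Elko: 20 × $7 = $140
  A->Yuma: 25 × $5 = $125
  A->Tempe: 25 × $3 = $75
  B->Fargo: 5 × $4 = $20
  B->Tempe: 30 × $3 = $90
  C->Elko: 50 × $9 = $450
Total = 140 + 125 + 75 + 20 + 90 + 450 = $900.

900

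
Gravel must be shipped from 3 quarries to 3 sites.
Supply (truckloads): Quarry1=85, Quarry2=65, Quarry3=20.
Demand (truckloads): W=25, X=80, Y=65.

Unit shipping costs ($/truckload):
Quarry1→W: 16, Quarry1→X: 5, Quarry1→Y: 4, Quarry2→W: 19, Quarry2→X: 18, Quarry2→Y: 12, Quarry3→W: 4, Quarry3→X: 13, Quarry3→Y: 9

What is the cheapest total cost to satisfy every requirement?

1315

One minimum-cost allocation:
  Quarry1→X: 80 truckloads
  Quarry1→Y: 5 truckloads
  Quarry2→W: 5 truckloads
  Quarry2→Y: 60 truckloads
  Quarry3→W: 20 truckloads
Total cost = $1315.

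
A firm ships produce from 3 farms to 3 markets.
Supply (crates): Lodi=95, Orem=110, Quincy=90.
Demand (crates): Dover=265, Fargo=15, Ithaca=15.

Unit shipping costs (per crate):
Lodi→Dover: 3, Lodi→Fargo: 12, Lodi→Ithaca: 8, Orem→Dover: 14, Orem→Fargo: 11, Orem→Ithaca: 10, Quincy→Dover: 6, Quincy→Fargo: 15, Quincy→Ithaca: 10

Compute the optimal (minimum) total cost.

A cheapest plan:
  Lodi to Dover: 95 crates
  Orem to Dover: 80 crates
  Orem to Fargo: 15 crates
  Orem to Ithaca: 15 crates
  Quincy to Dover: 90 crates
Total cost = 2260.
(Supply check: Lodi ships 95; Orem ships 110; Quincy ships 90.)

2260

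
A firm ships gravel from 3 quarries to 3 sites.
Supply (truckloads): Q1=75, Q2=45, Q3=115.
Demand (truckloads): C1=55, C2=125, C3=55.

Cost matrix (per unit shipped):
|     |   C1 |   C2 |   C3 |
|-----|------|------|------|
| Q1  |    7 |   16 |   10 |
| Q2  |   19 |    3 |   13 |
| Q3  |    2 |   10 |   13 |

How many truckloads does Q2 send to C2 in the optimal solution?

Solving gives:
  Q1->C1: 20 × 7 = 140
  Q1->C3: 55 × 10 = 550
  Q2->C2: 45 × 3 = 135
  Q3->C1: 35 × 2 = 70
  Q3->C2: 80 × 10 = 800
Total cost = 1695.
So Q2→C2 carries 45 truckloads.

45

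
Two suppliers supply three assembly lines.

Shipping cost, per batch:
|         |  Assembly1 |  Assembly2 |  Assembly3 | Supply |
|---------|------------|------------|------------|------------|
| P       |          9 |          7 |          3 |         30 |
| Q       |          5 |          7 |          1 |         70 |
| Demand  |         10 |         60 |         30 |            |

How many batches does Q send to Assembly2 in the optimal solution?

Solving gives:
  P→Assembly2: 30 × 7 = 210
  Q→Assembly1: 10 × 5 = 50
  Q→Assembly2: 30 × 7 = 210
  Q→Assembly3: 30 × 1 = 30
Total cost = 500.
So Q→Assembly2 carries 30 batches.

30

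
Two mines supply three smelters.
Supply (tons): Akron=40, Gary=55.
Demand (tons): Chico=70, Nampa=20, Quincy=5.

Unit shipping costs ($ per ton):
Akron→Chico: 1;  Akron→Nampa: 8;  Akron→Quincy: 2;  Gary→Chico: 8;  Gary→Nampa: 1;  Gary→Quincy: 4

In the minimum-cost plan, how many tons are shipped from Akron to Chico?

40

Optimal shipments:
  Akron->Chico: 40 × $1 = $40
  Gary->Chico: 30 × $8 = $240
  Gary->Nampa: 20 × $1 = $20
  Gary->Quincy: 5 × $4 = $20
Total cost = $320.
So Akron→Chico carries 40 tons.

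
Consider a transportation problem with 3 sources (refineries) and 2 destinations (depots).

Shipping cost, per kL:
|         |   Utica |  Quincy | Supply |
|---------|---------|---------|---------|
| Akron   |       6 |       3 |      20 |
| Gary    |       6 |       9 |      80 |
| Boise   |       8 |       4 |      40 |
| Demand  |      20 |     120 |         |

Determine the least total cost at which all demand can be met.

Optimal allocation:
  Akron–Quincy: 20 kL
  Gary–Utica: 20 kL
  Gary–Quincy: 60 kL
  Boise–Quincy: 40 kL
Total cost = 880.

880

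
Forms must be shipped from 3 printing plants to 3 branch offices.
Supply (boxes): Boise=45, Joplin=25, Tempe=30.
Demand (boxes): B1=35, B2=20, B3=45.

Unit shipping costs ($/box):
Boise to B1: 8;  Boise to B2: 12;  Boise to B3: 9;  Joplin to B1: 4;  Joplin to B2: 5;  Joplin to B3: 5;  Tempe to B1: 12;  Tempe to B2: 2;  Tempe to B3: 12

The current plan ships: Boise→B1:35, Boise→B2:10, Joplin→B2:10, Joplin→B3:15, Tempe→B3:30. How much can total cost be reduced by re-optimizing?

Current plan cost = 35·8 + 10·12 + 10·5 + 15·5 + 30·12 = $885.
Optimal plan:
  Boise->B1: 10 × $8 = $80
  Boise->B3: 35 × $9 = $315
  Joplin->B1: 25 × $4 = $100
  Tempe->B2: 20 × $2 = $40
  Tempe->B3: 10 × $12 = $120
Optimal cost = $655.
Saving = 885 − 655 = $230.

230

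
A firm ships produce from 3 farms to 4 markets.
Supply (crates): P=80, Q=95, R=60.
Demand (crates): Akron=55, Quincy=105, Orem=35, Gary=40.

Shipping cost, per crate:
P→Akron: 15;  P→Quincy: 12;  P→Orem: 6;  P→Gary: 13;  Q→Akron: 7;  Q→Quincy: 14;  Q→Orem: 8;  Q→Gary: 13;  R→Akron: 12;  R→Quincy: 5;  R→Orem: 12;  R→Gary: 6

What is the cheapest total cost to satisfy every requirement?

A cheapest plan:
  P to Quincy: 45 × 12 = 540
  P to Orem: 35 × 6 = 210
  Q to Akron: 55 × 7 = 385
  Q to Gary: 40 × 13 = 520
  R to Quincy: 60 × 5 = 300
Total = 540 + 210 + 385 + 520 + 300 = 1955.

1955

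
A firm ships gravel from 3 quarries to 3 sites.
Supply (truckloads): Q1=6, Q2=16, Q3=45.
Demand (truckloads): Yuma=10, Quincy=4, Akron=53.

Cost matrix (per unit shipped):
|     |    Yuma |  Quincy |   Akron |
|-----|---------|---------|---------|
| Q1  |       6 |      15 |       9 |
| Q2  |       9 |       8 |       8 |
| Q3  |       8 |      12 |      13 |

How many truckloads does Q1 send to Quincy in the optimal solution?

The minimum-cost plan:
  Q1–Akron: 6 × 9 = 54
  Q2–Akron: 16 × 8 = 128
  Q3–Yuma: 10 × 8 = 80
  Q3–Quincy: 4 × 12 = 48
  Q3–Akron: 31 × 13 = 403
Total cost = 713.
The route Q1→Quincy is not used.

0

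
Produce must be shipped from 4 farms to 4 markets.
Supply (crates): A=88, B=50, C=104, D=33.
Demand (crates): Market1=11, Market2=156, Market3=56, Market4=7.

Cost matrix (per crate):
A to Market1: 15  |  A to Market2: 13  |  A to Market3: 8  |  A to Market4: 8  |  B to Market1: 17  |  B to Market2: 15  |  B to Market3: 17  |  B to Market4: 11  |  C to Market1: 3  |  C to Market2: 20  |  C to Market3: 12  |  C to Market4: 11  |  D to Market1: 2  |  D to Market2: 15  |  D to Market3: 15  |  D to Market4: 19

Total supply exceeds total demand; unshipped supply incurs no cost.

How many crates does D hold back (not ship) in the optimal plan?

Minimum-cost shipments:
  A->Market2: 73 × 13 = 949
  A->Market3: 15 × 8 = 120
  B->Market2: 50 × 15 = 750
  C->Market1: 11 × 3 = 33
  C->Market3: 41 × 12 = 492
  C->Market4: 7 × 11 = 77
  D->Market2: 33 × 15 = 495
Total cost = 2916.
D ships 33 of its 33, leaving 0.

0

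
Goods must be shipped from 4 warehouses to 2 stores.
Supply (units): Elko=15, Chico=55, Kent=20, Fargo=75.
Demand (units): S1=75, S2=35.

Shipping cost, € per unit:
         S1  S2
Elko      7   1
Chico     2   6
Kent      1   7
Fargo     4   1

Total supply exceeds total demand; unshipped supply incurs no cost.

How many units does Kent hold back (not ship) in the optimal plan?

Minimum-cost shipments:
  Elko->S2: 15 × €1 = €15
  Chico->S1: 55 × €2 = €110
  Kent->S1: 20 × €1 = €20
  Fargo->S2: 20 × €1 = €20
Total cost = €165.
Kent ships 20 of its 20, leaving 0.

0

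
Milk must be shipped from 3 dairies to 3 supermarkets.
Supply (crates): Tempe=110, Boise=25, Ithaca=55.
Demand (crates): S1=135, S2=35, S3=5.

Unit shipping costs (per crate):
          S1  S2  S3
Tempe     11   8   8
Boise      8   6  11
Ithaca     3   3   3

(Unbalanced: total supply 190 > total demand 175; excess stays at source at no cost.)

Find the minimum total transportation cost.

An optimal shipping plan:
  Tempe->S1: 55 × 11 = 605
  Tempe->S2: 35 × 8 = 280
  Tempe->S3: 5 × 8 = 40
  Boise->S1: 25 × 8 = 200
  Ithaca->S1: 55 × 3 = 165
Total = 605 + 280 + 40 + 200 + 165 = 1290.

1290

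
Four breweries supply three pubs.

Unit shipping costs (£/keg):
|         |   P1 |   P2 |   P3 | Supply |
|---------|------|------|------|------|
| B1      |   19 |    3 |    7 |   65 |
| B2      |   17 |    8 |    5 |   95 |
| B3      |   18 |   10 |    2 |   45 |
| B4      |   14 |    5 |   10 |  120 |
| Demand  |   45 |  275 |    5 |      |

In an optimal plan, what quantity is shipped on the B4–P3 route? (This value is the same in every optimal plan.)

0

Optimal shipments:
  B1→P2: 65 × £3 = £195
  B2→P1: 5 × £17 = £85
  B2→P2: 90 × £8 = £720
  B3→P1: 40 × £18 = £720
  B3→P3: 5 × £2 = £10
  B4→P2: 120 × £5 = £600
Total cost = £2330.
The route B4→P3 is not used.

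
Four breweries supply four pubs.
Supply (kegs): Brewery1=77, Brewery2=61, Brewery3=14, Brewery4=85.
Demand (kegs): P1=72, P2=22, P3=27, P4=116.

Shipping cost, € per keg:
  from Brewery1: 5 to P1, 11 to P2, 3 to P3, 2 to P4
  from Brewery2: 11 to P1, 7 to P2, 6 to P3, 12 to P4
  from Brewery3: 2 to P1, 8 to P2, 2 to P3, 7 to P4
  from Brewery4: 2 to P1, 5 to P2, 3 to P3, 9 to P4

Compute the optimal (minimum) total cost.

One minimum-cost allocation:
  Brewery1 to P4: 77 × €2 = €154
  Brewery2 to P2: 22 × €7 = €154
  Brewery2 to P3: 14 × €6 = €84
  Brewery2 to P4: 25 × €12 = €300
  Brewery3 to P4: 14 × €7 = €98
  Brewery4 to P1: 72 × €2 = €144
  Brewery4 to P3: 13 × €3 = €39
Total = 154 + 154 + 84 + 300 + 98 + 144 + 39 = €973.

973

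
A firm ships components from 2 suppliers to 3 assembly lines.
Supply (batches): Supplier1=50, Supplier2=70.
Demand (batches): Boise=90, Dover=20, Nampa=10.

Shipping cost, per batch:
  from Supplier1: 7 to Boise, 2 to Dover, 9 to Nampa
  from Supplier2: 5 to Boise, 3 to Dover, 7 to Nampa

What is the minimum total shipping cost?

One minimum-cost allocation:
  Supplier1->Boise: 20 batches
  Supplier1->Dover: 20 batches
  Supplier1->Nampa: 10 batches
  Supplier2->Boise: 70 batches
Total cost = 620.

620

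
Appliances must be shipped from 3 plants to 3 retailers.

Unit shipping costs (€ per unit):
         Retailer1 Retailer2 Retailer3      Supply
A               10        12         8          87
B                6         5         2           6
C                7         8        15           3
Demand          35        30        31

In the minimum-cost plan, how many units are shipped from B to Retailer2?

6

Optimal shipments:
  A->Retailer1: 35 × €10 = €350
  A->Retailer2: 21 × €12 = €252
  A->Retailer3: 31 × €8 = €248
  B->Retailer2: 6 × €5 = €30
  C->Retailer2: 3 × €8 = €24
Total cost = €904.
So B→Retailer2 carries 6 units.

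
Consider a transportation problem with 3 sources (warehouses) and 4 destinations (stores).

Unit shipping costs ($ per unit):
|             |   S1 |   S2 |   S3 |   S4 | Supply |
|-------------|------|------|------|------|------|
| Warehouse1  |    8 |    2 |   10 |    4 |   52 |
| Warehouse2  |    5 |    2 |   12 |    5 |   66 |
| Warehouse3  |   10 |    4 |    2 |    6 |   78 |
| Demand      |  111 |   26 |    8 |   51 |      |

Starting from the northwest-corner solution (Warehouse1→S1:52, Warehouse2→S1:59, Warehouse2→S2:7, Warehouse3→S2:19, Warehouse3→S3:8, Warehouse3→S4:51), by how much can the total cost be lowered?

Current plan cost = 52·8 + 59·5 + 7·2 + 19·4 + 8·2 + 51·6 = $1123.
Optimal plan:
  Warehouse1 to S2: 26 × $2 = $52
  Warehouse1 to S4: 26 × $4 = $104
  Warehouse2 to S1: 66 × $5 = $330
  Warehouse3 to S1: 45 × $10 = $450
  Warehouse3 to S3: 8 × $2 = $16
  Warehouse3 to S4: 25 × $6 = $150
Optimal cost = $1102.
Saving = 1123 − 1102 = $21.

21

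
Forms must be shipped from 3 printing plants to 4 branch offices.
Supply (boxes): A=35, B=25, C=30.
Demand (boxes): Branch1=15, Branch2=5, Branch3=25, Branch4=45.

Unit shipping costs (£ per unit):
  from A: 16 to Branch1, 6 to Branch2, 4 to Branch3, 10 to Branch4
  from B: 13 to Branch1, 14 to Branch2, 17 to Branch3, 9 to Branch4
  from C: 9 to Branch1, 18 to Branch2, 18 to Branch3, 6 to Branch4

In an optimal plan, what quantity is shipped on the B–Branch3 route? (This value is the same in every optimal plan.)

The minimum-cost plan:
  A→Branch2: 5 boxes
  A→Branch3: 25 boxes
  A→Branch4: 5 boxes
  B→Branch4: 25 boxes
  C→Branch1: 15 boxes
  C→Branch4: 15 boxes
Total cost = £630.
The route B→Branch3 is not used.

0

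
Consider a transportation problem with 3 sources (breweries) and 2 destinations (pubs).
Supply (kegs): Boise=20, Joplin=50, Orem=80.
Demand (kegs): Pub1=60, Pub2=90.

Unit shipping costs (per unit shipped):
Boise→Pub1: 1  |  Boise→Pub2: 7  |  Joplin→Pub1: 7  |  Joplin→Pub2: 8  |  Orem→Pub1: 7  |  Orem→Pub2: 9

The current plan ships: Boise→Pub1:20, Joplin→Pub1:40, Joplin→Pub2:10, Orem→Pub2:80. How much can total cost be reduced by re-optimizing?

40

Current plan cost = 20·1 + 40·7 + 10·8 + 80·9 = 1100.
Optimal plan:
  Boise–Pub1: 20 × 1 = 20
  Joplin–Pub2: 50 × 8 = 400
  Orem–Pub1: 40 × 7 = 280
  Orem–Pub2: 40 × 9 = 360
Optimal cost = 1060.
Saving = 1100 − 1060 = 40.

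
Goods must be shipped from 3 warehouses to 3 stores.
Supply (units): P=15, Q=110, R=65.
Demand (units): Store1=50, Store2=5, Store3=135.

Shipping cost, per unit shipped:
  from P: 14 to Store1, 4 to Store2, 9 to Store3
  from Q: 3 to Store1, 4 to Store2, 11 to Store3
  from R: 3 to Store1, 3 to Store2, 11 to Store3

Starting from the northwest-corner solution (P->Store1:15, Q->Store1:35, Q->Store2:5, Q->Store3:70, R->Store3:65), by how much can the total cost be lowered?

200

Current plan cost = 15·14 + 35·3 + 5·4 + 70·11 + 65·11 = 1820.
Optimal plan:
  P to Store3: 15 × 9 = 135
  Q to Store3: 110 × 11 = 1210
  R to Store1: 50 × 3 = 150
  R to Store2: 5 × 3 = 15
  R to Store3: 10 × 11 = 110
Optimal cost = 1620.
Saving = 1820 − 1620 = 200.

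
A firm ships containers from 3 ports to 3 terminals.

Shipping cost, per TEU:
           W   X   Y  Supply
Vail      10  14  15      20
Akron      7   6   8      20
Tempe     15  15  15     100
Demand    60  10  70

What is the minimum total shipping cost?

One minimum-cost allocation:
  Vail->W: 20 × 10 = 200
  Akron->W: 10 × 7 = 70
  Akron->X: 10 × 6 = 60
  Tempe->W: 30 × 15 = 450
  Tempe->Y: 70 × 15 = 1050
Total = 200 + 70 + 60 + 450 + 1050 = 1830.

1830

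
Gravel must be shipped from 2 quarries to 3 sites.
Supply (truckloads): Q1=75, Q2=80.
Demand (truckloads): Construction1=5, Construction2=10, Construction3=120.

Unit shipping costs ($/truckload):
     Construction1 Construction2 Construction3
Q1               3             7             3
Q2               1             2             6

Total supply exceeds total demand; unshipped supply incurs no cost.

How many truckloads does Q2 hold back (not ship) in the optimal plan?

20

An optimal plan:
  Q1->Construction3: 75 × $3 = $225
  Q2->Construction1: 5 × $1 = $5
  Q2->Construction2: 10 × $2 = $20
  Q2->Construction3: 45 × $6 = $270
Total cost = $520.
Q2 ships 60 of its 80, leaving 20.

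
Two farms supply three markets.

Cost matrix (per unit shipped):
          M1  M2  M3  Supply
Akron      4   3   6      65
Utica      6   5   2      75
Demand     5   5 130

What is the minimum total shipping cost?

515

An optimal shipping plan:
  Akron→M1: 5 crates
  Akron→M2: 5 crates
  Akron→M3: 55 crates
  Utica→M3: 75 crates
Total cost = 515.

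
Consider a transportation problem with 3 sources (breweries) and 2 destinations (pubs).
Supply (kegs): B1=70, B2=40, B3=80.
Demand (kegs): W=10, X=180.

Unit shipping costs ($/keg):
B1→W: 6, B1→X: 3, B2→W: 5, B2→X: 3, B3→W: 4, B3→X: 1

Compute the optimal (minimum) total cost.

430

One minimum-cost allocation:
  B1–X: 70 × $3 = $210
  B2–W: 10 × $5 = $50
  B2–X: 30 × $3 = $90
  B3–X: 80 × $1 = $80
Total = 210 + 50 + 90 + 80 = $430.
(Supply check: B1 ships 70; B2 ships 40; B3 ships 80.)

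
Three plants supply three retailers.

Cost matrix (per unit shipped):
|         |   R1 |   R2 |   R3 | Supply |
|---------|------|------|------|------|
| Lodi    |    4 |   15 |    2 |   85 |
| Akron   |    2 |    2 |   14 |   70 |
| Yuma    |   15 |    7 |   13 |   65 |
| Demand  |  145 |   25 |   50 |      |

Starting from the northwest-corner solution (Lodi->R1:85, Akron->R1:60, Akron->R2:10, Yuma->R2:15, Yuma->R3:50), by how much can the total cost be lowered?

80

Current plan cost = 85·4 + 60·2 + 10·2 + 15·7 + 50·13 = 1235.
Optimal plan:
  Lodi–R1: 35 × 4 = 140
  Lodi–R3: 50 × 2 = 100
  Akron–R1: 70 × 2 = 140
  Yuma–R1: 40 × 15 = 600
  Yuma–R2: 25 × 7 = 175
Optimal cost = 1155.
Saving = 1235 − 1155 = 80.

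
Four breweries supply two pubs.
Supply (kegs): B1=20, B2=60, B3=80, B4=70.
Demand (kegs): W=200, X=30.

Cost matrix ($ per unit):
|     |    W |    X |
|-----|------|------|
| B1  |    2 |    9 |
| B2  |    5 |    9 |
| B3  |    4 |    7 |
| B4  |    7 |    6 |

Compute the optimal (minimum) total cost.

1120

A cheapest plan:
  B1 to W: 20 × $2 = $40
  B2 to W: 60 × $5 = $300
  B3 to W: 80 × $4 = $320
  B4 to W: 40 × $7 = $280
  B4 to X: 30 × $6 = $180
Total = 40 + 300 + 320 + 280 + 180 = $1120.
(Supply check: B1 ships 20; B2 ships 60; B3 ships 80; B4 ships 70.)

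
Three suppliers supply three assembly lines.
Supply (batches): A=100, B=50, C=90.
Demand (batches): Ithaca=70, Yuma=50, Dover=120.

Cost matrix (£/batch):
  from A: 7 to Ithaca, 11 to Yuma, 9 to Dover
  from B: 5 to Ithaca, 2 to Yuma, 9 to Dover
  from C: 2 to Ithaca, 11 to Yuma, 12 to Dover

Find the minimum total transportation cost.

1380

An optimal shipping plan:
  A to Dover: 100 batches
  B to Yuma: 50 batches
  C to Ithaca: 70 batches
  C to Dover: 20 batches
Total cost = £1380.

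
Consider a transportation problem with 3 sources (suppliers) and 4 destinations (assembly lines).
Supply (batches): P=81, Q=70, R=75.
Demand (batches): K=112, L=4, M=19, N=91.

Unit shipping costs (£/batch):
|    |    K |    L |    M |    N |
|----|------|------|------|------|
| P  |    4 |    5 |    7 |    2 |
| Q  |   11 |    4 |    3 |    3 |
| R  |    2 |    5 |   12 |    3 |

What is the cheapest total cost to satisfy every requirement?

A cheapest plan:
  P to K: 37 × £4 = £148
  P to N: 44 × £2 = £88
  Q to L: 4 × £4 = £16
  Q to M: 19 × £3 = £57
  Q to N: 47 × £3 = £141
  R to K: 75 × £2 = £150
Total = 148 + 88 + 16 + 57 + 141 + 150 = £600.

600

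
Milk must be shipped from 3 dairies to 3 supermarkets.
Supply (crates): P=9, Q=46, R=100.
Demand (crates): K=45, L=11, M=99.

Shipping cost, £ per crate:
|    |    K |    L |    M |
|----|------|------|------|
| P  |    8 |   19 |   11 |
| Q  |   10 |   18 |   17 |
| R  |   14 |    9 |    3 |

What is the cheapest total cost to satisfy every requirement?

One minimum-cost allocation:
  P to K: 9 × £8 = £72
  Q to K: 36 × £10 = £360
  Q to L: 10 × £18 = £180
  R to L: 1 × £9 = £9
  R to M: 99 × £3 = £297
Total = 72 + 360 + 180 + 9 + 297 = £918.
(Supply check: P ships 9; Q ships 46; R ships 100.)

918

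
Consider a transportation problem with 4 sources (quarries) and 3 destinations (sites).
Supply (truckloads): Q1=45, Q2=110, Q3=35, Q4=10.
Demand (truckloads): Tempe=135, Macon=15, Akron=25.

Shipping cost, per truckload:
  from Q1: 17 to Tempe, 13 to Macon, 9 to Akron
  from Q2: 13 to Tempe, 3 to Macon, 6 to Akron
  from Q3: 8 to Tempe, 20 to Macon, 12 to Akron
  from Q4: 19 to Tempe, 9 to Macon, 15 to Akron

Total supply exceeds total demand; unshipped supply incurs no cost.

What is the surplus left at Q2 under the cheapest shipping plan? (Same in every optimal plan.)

An optimal plan:
  Q1→Tempe: 5 × 17 = 85
  Q1→Akron: 25 × 9 = 225
  Q2→Tempe: 95 × 13 = 1235
  Q2→Macon: 15 × 3 = 45
  Q3→Tempe: 35 × 8 = 280
Total cost = 1870.
Q2 ships 110 of its 110, leaving 0.

0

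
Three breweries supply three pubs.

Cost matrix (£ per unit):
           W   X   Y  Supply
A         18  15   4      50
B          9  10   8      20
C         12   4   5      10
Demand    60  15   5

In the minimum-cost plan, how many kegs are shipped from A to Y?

Solving gives:
  A–W: 40 kegs
  A–X: 5 kegs
  A–Y: 5 kegs
  B–W: 20 kegs
  C–X: 10 kegs
Total cost = £1035.
So A→Y carries 5 kegs.

5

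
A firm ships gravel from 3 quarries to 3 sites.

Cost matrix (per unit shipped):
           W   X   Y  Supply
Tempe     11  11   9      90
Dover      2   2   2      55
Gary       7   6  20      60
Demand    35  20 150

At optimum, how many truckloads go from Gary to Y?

The minimum-cost plan:
  Tempe–Y: 90 × 9 = 810
  Dover–Y: 55 × 2 = 110
  Gary–W: 35 × 7 = 245
  Gary–X: 20 × 6 = 120
  Gary–Y: 5 × 20 = 100
Total cost = 1385.
So Gary→Y carries 5 truckloads.

5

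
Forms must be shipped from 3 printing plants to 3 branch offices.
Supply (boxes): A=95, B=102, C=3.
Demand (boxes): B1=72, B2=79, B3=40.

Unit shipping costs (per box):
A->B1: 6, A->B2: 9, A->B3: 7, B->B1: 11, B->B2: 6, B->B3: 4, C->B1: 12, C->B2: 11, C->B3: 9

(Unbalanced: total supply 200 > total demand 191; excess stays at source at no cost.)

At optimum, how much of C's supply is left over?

3

An optimal plan:
  A to B1: 72 boxes
  A to B2: 17 boxes
  B to B2: 62 boxes
  B to B3: 40 boxes
Total cost = 1117.
C ships 0 of its 3, leaving 3.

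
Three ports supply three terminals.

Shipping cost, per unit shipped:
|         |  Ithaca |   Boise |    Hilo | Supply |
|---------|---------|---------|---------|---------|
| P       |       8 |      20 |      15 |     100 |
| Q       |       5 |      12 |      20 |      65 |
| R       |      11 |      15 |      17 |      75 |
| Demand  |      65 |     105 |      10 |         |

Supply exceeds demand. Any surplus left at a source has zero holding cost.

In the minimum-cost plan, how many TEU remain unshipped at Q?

Minimum-cost shipments:
  P->Ithaca: 65 TEU
  P->Hilo: 10 TEU
  Q->Boise: 65 TEU
  R->Boise: 40 TEU
Total cost = 2050.
Q ships 65 of its 65, leaving 0.

0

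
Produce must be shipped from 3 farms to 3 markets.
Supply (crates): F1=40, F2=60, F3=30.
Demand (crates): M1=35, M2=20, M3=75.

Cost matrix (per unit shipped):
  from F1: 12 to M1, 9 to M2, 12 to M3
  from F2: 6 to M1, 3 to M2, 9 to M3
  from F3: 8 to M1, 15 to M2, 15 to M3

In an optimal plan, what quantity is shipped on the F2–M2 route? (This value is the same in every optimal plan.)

Optimal shipments:
  F1–M3: 40 crates
  F2–M1: 5 crates
  F2–M2: 20 crates
  F2–M3: 35 crates
  F3–M1: 30 crates
Total cost = 1125.
So F2→M2 carries 20 crates.

20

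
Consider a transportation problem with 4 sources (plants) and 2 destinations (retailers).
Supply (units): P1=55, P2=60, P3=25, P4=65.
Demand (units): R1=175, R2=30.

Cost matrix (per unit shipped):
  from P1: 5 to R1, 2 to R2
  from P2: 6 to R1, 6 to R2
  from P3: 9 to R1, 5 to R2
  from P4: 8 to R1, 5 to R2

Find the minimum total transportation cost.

1265

A cheapest plan:
  P1->R1: 50 units
  P1->R2: 5 units
  P2->R1: 60 units
  P3->R2: 25 units
  P4->R1: 65 units
Total cost = 1265.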